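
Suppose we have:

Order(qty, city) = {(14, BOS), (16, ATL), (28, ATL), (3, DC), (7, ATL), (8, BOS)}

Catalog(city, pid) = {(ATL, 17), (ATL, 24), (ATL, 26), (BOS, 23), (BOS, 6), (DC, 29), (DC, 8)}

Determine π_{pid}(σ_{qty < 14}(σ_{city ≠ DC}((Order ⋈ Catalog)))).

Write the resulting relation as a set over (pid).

Natural join on city: {(14, BOS, 23), (14, BOS, 6), (16, ATL, 17), (16, ATL, 24), (16, ATL, 26), (28, ATL, 17), (28, ATL, 24), (28, ATL, 26), (3, DC, 29), (3, DC, 8), (7, ATL, 17), (7, ATL, 24), (7, ATL, 26), (8, BOS, 23), (8, BOS, 6)}
σ[city ≠ DC]: keep tuples satisfying city ≠ DC → {(14, BOS, 23), (14, BOS, 6), (16, ATL, 17), (16, ATL, 24), (16, ATL, 26), (28, ATL, 17), (28, ATL, 24), (28, ATL, 26), (7, ATL, 17), (7, ATL, 24), (7, ATL, 26), (8, BOS, 23), (8, BOS, 6)}
σ[qty < 14]: keep tuples satisfying qty < 14 → {(7, ATL, 17), (7, ATL, 24), (7, ATL, 26), (8, BOS, 23), (8, BOS, 6)}
π[pid]: project onto (pid) → {17, 23, 24, 26, 6}

{17, 23, 24, 26, 6}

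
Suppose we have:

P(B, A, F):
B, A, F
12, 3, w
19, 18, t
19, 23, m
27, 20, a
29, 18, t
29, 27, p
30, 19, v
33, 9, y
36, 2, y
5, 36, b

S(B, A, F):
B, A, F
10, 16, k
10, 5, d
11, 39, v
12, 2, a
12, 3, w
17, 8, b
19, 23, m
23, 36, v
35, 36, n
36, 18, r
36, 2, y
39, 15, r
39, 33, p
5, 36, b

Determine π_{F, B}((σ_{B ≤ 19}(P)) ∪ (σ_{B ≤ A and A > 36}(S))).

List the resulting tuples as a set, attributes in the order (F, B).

{(b, 5), (m, 19), (t, 19), (v, 11), (w, 12)}

σ[B ≤ 19]: keep tuples satisfying B ≤ 19 → {(12, 3, w), (19, 18, t), (19, 23, m), (5, 36, b)}
σ[B ≤ A and A > 36]: keep tuples satisfying B ≤ A and A > 36 → {(11, 39, v)}
Set union of the two operands is {(11, 39, v), (12, 3, w), (19, 18, t), (19, 23, m), (5, 36, b)}.
π[F, B]: project onto (F, B) → {(b, 5), (m, 19), (t, 19), (v, 11), (w, 12)}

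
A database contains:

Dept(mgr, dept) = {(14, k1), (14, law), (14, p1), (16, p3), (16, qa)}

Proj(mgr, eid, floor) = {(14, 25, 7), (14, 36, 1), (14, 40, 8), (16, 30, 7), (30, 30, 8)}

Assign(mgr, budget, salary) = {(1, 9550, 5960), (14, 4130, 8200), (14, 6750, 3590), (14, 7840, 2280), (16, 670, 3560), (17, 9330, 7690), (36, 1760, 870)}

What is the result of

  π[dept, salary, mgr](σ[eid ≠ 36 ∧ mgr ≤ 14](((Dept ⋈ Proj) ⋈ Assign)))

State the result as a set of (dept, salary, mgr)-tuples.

Dept ⋈ Proj (natural join on mgr): {(14, k1, 25, 7), (14, k1, 36, 1), (14, k1, 40, 8), (14, law, 25, 7), (14, law, 36, 1), (14, law, 40, 8), (14, p1, 25, 7), (14, p1, 36, 1), (14, p1, 40, 8), (16, p3, 30, 7), (16, qa, 30, 7)}
(Dept ⋈ Proj) ⋈ Assign (natural join on mgr): {(14, k1, 25, 7, 4130, 8200), (14, k1, 25, 7, 6750, 3590), (14, k1, 25, 7, 7840, 2280), (14, k1, 36, 1, 4130, 8200), (14, k1, 36, 1, 6750, 3590), (14, k1, 36, 1, 7840, 2280), (14, k1, 40, 8, 4130, 8200), (14, k1, 40, 8, 6750, 3590), (14, k1, 40, 8, 7840, 2280), (14, law, 25, 7, 4130, 8200), (14, law, 25, 7, 6750, 3590), (14, law, 25, 7, 7840, 2280), (14, law, 36, 1, 4130, 8200), (14, law, 36, 1, 6750, 3590), (14, law, 36, 1, 7840, 2280), (14, law, 40, 8, 4130, 8200), (14, law, 40, 8, 6750, 3590), (14, law, 40, 8, 7840, 2280), (14, p1, 25, 7, 4130, 8200), (14, p1, 25, 7, 6750, 3590), (14, p1, 25, 7, 7840, 2280), (14, p1, 36, 1, 4130, 8200), (14, p1, 36, 1, 6750, 3590), (14, p1, 36, 1, 7840, 2280), (14, p1, 40, 8, 4130, 8200), (14, p1, 40, 8, 6750, 3590), (14, p1, 40, 8, 7840, 2280), (16, p3, 30, 7, 670, 3560), (16, qa, 30, 7, 670, 3560)}
Apply σ_{eid ≠ 36 ∧ mgr ≤ 14}; surviving tuples: {(14, k1, 25, 7, 4130, 8200), (14, k1, 25, 7, 6750, 3590), (14, k1, 25, 7, 7840, 2280), (14, k1, 40, 8, 4130, 8200), (14, k1, 40, 8, 6750, 3590), (14, k1, 40, 8, 7840, 2280), (14, law, 25, 7, 4130, 8200), (14, law, 25, 7, 6750, 3590), (14, law, 25, 7, 7840, 2280), (14, law, 40, 8, 4130, 8200), (14, law, 40, 8, 6750, 3590), (14, law, 40, 8, 7840, 2280), (14, p1, 25, 7, 4130, 8200), (14, p1, 25, 7, 6750, 3590), (14, p1, 25, 7, 7840, 2280), (14, p1, 40, 8, 4130, 8200), (14, p1, 40, 8, 6750, 3590), (14, p1, 40, 8, 7840, 2280)}
π[dept, salary, mgr]: project onto (dept, salary, mgr) (9 duplicate(s) eliminated) → {(k1, 2280, 14), (k1, 3590, 14), (k1, 8200, 14), (law, 2280, 14), (law, 3590, 14), (law, 8200, 14), (p1, 2280, 14), (p1, 3590, 14), (p1, 8200, 14)}

{(k1, 2280, 14), (k1, 3590, 14), (k1, 8200, 14), (law, 2280, 14), (law, 3590, 14), (law, 8200, 14), (p1, 2280, 14), (p1, 3590, 14), (p1, 8200, 14)}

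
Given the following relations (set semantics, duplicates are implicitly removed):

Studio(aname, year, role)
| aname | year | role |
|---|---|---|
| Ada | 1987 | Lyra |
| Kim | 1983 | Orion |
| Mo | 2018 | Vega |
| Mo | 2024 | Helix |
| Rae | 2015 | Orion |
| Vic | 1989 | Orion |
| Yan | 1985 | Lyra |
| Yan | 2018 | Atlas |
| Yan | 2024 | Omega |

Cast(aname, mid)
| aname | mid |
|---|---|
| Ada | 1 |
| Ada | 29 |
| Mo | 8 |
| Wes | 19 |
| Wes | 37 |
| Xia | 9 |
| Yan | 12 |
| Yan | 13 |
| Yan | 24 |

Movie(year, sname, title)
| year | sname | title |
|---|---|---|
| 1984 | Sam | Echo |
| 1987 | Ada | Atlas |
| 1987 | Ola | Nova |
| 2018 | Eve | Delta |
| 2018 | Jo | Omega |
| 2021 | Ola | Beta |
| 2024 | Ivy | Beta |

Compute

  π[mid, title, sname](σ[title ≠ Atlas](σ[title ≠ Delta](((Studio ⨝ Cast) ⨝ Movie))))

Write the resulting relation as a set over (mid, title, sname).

Joining Studio and Cast on aname yields {(Ada, 1987, Lyra, 1), (Ada, 1987, Lyra, 29), (Mo, 2018, Vega, 8), (Mo, 2024, Helix, 8), (Yan, 1985, Lyra, 12), (Yan, 1985, Lyra, 13), (Yan, 1985, Lyra, 24), (Yan, 2018, Atlas, 12), (Yan, 2018, Atlas, 13), (Yan, 2018, Atlas, 24), (Yan, 2024, Omega, 12), (Yan, 2024, Omega, 13), (Yan, 2024, Omega, 24)}.
Joining (Studio ⨝ Cast) and Movie on year yields {(Ada, 1987, Lyra, 1, Ada, Atlas), (Ada, 1987, Lyra, 1, Ola, Nova), (Ada, 1987, Lyra, 29, Ada, Atlas), (Ada, 1987, Lyra, 29, Ola, Nova), (Mo, 2018, Vega, 8, Eve, Delta), (Mo, 2018, Vega, 8, Jo, Omega), (Mo, 2024, Helix, 8, Ivy, Beta), (Yan, 2018, Atlas, 12, Eve, Delta), (Yan, 2018, Atlas, 12, Jo, Omega), (Yan, 2018, Atlas, 13, Eve, Delta), (Yan, 2018, Atlas, 13, Jo, Omega), (Yan, 2018, Atlas, 24, Eve, Delta), (Yan, 2018, Atlas, 24, Jo, Omega), (Yan, 2024, Omega, 12, Ivy, Beta), (Yan, 2024, Omega, 13, Ivy, Beta), (Yan, 2024, Omega, 24, Ivy, Beta)}.
σ[title ≠ Delta]: keep tuples satisfying title ≠ Delta → {(Ada, 1987, Lyra, 1, Ada, Atlas), (Ada, 1987, Lyra, 1, Ola, Nova), (Ada, 1987, Lyra, 29, Ada, Atlas), (Ada, 1987, Lyra, 29, Ola, Nova), (Mo, 2018, Vega, 8, Jo, Omega), (Mo, 2024, Helix, 8, Ivy, Beta), (Yan, 2018, Atlas, 12, Jo, Omega), (Yan, 2018, Atlas, 13, Jo, Omega), (Yan, 2018, Atlas, 24, Jo, Omega), (Yan, 2024, Omega, 12, Ivy, Beta), (Yan, 2024, Omega, 13, Ivy, Beta), (Yan, 2024, Omega, 24, Ivy, Beta)}
σ[title ≠ Atlas]: keep tuples satisfying title ≠ Atlas → {(Ada, 1987, Lyra, 1, Ola, Nova), (Ada, 1987, Lyra, 29, Ola, Nova), (Mo, 2018, Vega, 8, Jo, Omega), (Mo, 2024, Helix, 8, Ivy, Beta), (Yan, 2018, Atlas, 12, Jo, Omega), (Yan, 2018, Atlas, 13, Jo, Omega), (Yan, 2018, Atlas, 24, Jo, Omega), (Yan, 2024, Omega, 12, Ivy, Beta), (Yan, 2024, Omega, 13, Ivy, Beta), (Yan, 2024, Omega, 24, Ivy, Beta)}
π_{mid, title, sname} gives {(1, Nova, Ola), (12, Beta, Ivy), (12, Omega, Jo), (13, Beta, Ivy), (13, Omega, Jo), (24, Beta, Ivy), (24, Omega, Jo), (29, Nova, Ola), (8, Beta, Ivy), (8, Omega, Jo)}.

{(1, Nova, Ola), (12, Beta, Ivy), (12, Omega, Jo), (13, Beta, Ivy), (13, Omega, Jo), (24, Beta, Ivy), (24, Omega, Jo), (29, Nova, Ola), (8, Beta, Ivy), (8, Omega, Jo)}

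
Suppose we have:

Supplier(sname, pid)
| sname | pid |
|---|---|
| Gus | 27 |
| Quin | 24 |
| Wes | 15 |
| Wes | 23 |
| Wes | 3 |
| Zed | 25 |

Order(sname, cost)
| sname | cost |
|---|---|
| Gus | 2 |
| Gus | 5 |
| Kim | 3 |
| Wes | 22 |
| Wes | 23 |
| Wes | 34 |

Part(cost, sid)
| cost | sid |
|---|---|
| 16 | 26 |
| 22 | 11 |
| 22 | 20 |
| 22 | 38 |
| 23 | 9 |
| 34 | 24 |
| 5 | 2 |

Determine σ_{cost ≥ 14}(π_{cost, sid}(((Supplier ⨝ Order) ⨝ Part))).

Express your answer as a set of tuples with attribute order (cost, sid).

Joining Supplier and Order on sname yields {(Gus, 27, 2), (Gus, 27, 5), (Wes, 15, 22), (Wes, 15, 23), (Wes, 15, 34), (Wes, 23, 22), (Wes, 23, 23), (Wes, 23, 34), (Wes, 3, 22), (Wes, 3, 23), (Wes, 3, 34)}.
Joining (Supplier ⨝ Order) and Part on cost yields {(Gus, 27, 5, 2), (Wes, 15, 22, 11), (Wes, 15, 22, 20), (Wes, 15, 22, 38), (Wes, 15, 23, 9), (Wes, 15, 34, 24), (Wes, 23, 22, 11), (Wes, 23, 22, 20), (Wes, 23, 22, 38), (Wes, 23, 23, 9), (Wes, 23, 34, 24), (Wes, 3, 22, 11), (Wes, 3, 22, 20), (Wes, 3, 22, 38), (Wes, 3, 23, 9), (Wes, 3, 34, 24)}.
Keep only column(s) cost, sid (10 duplicate(s) eliminated): {(22, 11), (22, 20), (22, 38), (23, 9), (34, 24), (5, 2)}
Filtering on cost ≥ 14 leaves {(22, 11), (22, 20), (22, 38), (23, 9), (34, 24)}.

{(22, 11), (22, 20), (22, 38), (23, 9), (34, 24)}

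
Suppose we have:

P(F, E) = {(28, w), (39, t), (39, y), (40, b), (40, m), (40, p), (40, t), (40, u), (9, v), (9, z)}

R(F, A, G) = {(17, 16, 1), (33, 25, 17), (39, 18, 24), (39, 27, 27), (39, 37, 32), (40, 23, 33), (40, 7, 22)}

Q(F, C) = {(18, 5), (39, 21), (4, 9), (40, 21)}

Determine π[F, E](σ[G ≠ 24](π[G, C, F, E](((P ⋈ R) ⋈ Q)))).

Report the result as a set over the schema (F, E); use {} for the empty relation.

Natural join on F: {(39, t, 18, 24), (39, t, 27, 27), (39, t, 37, 32), (39, y, 18, 24), (39, y, 27, 27), (39, y, 37, 32), (40, b, 23, 33), (40, b, 7, 22), (40, m, 23, 33), (40, m, 7, 22), (40, p, 23, 33), (40, p, 7, 22), (40, t, 23, 33), (40, t, 7, 22), (40, u, 23, 33), (40, u, 7, 22)}
Natural join on F: {(39, t, 18, 24, 21), (39, t, 27, 27, 21), (39, t, 37, 32, 21), (39, y, 18, 24, 21), (39, y, 27, 27, 21), (39, y, 37, 32, 21), (40, b, 23, 33, 21), (40, b, 7, 22, 21), (40, m, 23, 33, 21), (40, m, 7, 22, 21), (40, p, 23, 33, 21), (40, p, 7, 22, 21), (40, t, 23, 33, 21), (40, t, 7, 22, 21), (40, u, 23, 33, 21), (40, u, 7, 22, 21)}
π_{G, C, F, E} gives {(22, 21, 40, b), (22, 21, 40, m), (22, 21, 40, p), (22, 21, 40, t), (22, 21, 40, u), (24, 21, 39, t), (24, 21, 39, y), (27, 21, 39, t), (27, 21, 39, y), (32, 21, 39, t), (32, 21, 39, y), (33, 21, 40, b), (33, 21, 40, m), (33, 21, 40, p), (33, 21, 40, t), (33, 21, 40, u)}.
Filtering on G ≠ 24 leaves {(22, 21, 40, b), (22, 21, 40, m), (22, 21, 40, p), (22, 21, 40, t), (22, 21, 40, u), (27, 21, 39, t), (27, 21, 39, y), (32, 21, 39, t), (32, 21, 39, y), (33, 21, 40, b), (33, 21, 40, m), (33, 21, 40, p), (33, 21, 40, t), (33, 21, 40, u)}.
π_{F, E} gives {(39, t), (39, y), (40, b), (40, m), (40, p), (40, t), (40, u)} (7 duplicate(s) eliminated).

{(39, t), (39, y), (40, b), (40, m), (40, p), (40, t), (40, u)}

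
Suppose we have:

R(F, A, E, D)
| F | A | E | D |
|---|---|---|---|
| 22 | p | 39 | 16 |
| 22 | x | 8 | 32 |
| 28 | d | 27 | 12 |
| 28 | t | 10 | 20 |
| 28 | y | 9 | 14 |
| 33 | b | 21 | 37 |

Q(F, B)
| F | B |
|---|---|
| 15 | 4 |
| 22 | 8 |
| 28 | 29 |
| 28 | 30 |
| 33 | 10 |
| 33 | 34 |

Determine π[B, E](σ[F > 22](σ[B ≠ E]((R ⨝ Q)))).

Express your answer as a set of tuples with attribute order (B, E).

{(10, 21), (29, 10), (29, 27), (29, 9), (30, 10), (30, 27), (30, 9), (34, 21)}

Natural join on F: {(22, p, 39, 16, 8), (22, x, 8, 32, 8), (28, d, 27, 12, 29), (28, d, 27, 12, 30), (28, t, 10, 20, 29), (28, t, 10, 20, 30), (28, y, 9, 14, 29), (28, y, 9, 14, 30), (33, b, 21, 37, 10), (33, b, 21, 37, 34)}
σ[B ≠ E]: keep tuples satisfying B ≠ E → {(22, p, 39, 16, 8), (28, d, 27, 12, 29), (28, d, 27, 12, 30), (28, t, 10, 20, 29), (28, t, 10, 20, 30), (28, y, 9, 14, 29), (28, y, 9, 14, 30), (33, b, 21, 37, 10), (33, b, 21, 37, 34)}
σ[F > 22]: keep tuples satisfying F > 22 → {(28, d, 27, 12, 29), (28, d, 27, 12, 30), (28, t, 10, 20, 29), (28, t, 10, 20, 30), (28, y, 9, 14, 29), (28, y, 9, 14, 30), (33, b, 21, 37, 10), (33, b, 21, 37, 34)}
π_{B, E} gives {(10, 21), (29, 10), (29, 27), (29, 9), (30, 10), (30, 27), (30, 9), (34, 21)}.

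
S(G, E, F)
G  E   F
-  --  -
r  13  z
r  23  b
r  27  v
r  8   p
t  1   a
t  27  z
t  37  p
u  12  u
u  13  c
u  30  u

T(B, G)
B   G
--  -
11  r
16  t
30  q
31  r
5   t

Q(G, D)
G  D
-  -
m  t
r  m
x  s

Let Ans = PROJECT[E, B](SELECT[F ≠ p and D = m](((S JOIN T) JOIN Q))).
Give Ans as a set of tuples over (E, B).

{(13, 11), (13, 31), (23, 11), (23, 31), (27, 11), (27, 31)}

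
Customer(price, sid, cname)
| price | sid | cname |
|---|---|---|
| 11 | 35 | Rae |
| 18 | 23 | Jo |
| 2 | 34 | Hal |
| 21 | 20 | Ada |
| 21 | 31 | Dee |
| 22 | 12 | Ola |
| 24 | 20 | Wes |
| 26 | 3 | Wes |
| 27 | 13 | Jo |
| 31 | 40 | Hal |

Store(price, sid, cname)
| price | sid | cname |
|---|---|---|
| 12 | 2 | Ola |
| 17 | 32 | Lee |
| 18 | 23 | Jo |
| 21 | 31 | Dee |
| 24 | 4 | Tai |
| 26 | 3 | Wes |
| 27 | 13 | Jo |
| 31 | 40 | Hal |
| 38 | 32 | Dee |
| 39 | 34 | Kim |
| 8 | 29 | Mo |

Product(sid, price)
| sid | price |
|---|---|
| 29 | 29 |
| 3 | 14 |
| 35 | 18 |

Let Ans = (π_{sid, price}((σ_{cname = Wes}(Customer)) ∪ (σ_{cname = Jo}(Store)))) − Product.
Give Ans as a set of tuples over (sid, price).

{(13, 27), (20, 24), (23, 18), (3, 26)}

Filtering on cname = Wes leaves {(24, 20, Wes), (26, 3, Wes)}.
Filtering on cname = Jo leaves {(18, 23, Jo), (27, 13, Jo)}.
Set union of the two operands is {(18, 23, Jo), (24, 20, Wes), (26, 3, Wes), (27, 13, Jo)}.
Projecting to sid, price: {(13, 27), (20, 24), (23, 18), (3, 26)}
Set difference of the two operands is {(13, 27), (20, 24), (23, 18), (3, 26)}.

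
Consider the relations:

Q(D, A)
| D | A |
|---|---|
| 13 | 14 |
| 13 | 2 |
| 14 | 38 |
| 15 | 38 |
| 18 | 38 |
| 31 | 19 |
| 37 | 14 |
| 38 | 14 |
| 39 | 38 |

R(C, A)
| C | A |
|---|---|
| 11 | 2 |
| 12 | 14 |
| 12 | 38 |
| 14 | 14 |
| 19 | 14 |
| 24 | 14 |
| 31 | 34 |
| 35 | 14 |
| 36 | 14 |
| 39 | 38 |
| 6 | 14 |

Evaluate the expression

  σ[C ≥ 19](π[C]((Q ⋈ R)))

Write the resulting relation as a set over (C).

{19, 24, 35, 36, 39}

Joining Q and R on A yields {(13, 14, 12), (13, 14, 14), (13, 14, 19), (13, 14, 24), (13, 14, 35), (13, 14, 36), (13, 14, 6), (13, 2, 11), (14, 38, 12), (14, 38, 39), (15, 38, 12), (15, 38, 39), (18, 38, 12), (18, 38, 39), (37, 14, 12), (37, 14, 14), (37, 14, 19), (37, 14, 24), (37, 14, 35), (37, 14, 36), (37, 14, 6), (38, 14, 12), (38, 14, 14), (38, 14, 19), (38, 14, 24), (38, 14, 35), (38, 14, 36), (38, 14, 6), (39, 38, 12), (39, 38, 39)}.
Keep only column(s) C (21 duplicate(s) eliminated): {11, 12, 14, 19, 24, 35, 36, 39, 6}
Selection C ≥ 19: {19, 24, 35, 36, 39}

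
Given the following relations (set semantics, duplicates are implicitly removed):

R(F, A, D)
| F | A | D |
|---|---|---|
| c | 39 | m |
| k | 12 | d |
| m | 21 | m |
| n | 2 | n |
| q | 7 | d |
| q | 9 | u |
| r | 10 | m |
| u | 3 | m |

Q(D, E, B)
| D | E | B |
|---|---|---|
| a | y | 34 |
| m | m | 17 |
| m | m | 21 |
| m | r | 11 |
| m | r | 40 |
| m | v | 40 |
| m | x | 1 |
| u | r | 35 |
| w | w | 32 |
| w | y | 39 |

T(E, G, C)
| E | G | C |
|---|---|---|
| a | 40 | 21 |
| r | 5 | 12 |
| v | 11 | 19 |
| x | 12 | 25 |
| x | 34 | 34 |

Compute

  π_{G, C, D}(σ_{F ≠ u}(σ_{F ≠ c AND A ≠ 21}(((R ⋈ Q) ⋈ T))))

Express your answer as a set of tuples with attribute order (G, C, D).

Natural join on D: {(c, 39, m, m, 17), (c, 39, m, m, 21), (c, 39, m, r, 11), (c, 39, m, r, 40), (c, 39, m, v, 40), (c, 39, m, x, 1), (m, 21, m, m, 17), (m, 21, m, m, 21), (m, 21, m, r, 11), (m, 21, m, r, 40), (m, 21, m, v, 40), (m, 21, m, x, 1), (q, 9, u, r, 35), (r, 10, m, m, 17), (r, 10, m, m, 21), (r, 10, m, r, 11), (r, 10, m, r, 40), (r, 10, m, v, 40), (r, 10, m, x, 1), (u, 3, m, m, 17), (u, 3, m, m, 21), (u, 3, m, r, 11), (u, 3, m, r, 40), (u, 3, m, v, 40), (u, 3, m, x, 1)}
Natural join on E: {(c, 39, m, r, 11, 5, 12), (c, 39, m, r, 40, 5, 12), (c, 39, m, v, 40, 11, 19), (c, 39, m, x, 1, 12, 25), (c, 39, m, x, 1, 34, 34), (m, 21, m, r, 11, 5, 12), (m, 21, m, r, 40, 5, 12), (m, 21, m, v, 40, 11, 19), (m, 21, m, x, 1, 12, 25), (m, 21, m, x, 1, 34, 34), (q, 9, u, r, 35, 5, 12), (r, 10, m, r, 11, 5, 12), (r, 10, m, r, 40, 5, 12), (r, 10, m, v, 40, 11, 19), (r, 10, m, x, 1, 12, 25), (r, 10, m, x, 1, 34, 34), (u, 3, m, r, 11, 5, 12), (u, 3, m, r, 40, 5, 12), (u, 3, m, v, 40, 11, 19), (u, 3, m, x, 1, 12, 25), (u, 3, m, x, 1, 34, 34)}
Selection F ≠ c AND A ≠ 21: {(q, 9, u, r, 35, 5, 12), (r, 10, m, r, 11, 5, 12), (r, 10, m, r, 40, 5, 12), (r, 10, m, v, 40, 11, 19), (r, 10, m, x, 1, 12, 25), (r, 10, m, x, 1, 34, 34), (u, 3, m, r, 11, 5, 12), (u, 3, m, r, 40, 5, 12), (u, 3, m, v, 40, 11, 19), (u, 3, m, x, 1, 12, 25), (u, 3, m, x, 1, 34, 34)}
Selection F ≠ u: {(q, 9, u, r, 35, 5, 12), (r, 10, m, r, 11, 5, 12), (r, 10, m, r, 40, 5, 12), (r, 10, m, v, 40, 11, 19), (r, 10, m, x, 1, 12, 25), (r, 10, m, x, 1, 34, 34)}
Projecting to G, C, D (1 duplicate(s) eliminated): {(11, 19, m), (12, 25, m), (34, 34, m), (5, 12, m), (5, 12, u)}

{(11, 19, m), (12, 25, m), (34, 34, m), (5, 12, m), (5, 12, u)}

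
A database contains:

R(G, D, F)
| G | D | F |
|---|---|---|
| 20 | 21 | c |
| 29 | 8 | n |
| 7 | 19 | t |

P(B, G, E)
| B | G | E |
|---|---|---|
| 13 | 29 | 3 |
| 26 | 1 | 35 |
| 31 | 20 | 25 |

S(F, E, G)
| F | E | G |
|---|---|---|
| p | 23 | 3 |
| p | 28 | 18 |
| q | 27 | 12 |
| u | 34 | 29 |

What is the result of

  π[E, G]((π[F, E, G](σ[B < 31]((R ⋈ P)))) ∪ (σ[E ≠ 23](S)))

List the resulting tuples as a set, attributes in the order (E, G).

{(27, 12), (28, 18), (3, 29), (34, 29)}

Natural join on G: {(20, 21, c, 31, 25), (29, 8, n, 13, 3)}
Apply σ_{B < 31}; surviving tuples: {(29, 8, n, 13, 3)}
π[F, E, G]: project onto (F, E, G) → {(n, 3, 29)}
Apply σ_{E ≠ 23}; surviving tuples: {(p, 28, 18), (q, 27, 12), (u, 34, 29)}
Set union of the two operands is {(n, 3, 29), (p, 28, 18), (q, 27, 12), (u, 34, 29)}.
π[E, G]: project onto (E, G) → {(27, 12), (28, 18), (3, 29), (34, 29)}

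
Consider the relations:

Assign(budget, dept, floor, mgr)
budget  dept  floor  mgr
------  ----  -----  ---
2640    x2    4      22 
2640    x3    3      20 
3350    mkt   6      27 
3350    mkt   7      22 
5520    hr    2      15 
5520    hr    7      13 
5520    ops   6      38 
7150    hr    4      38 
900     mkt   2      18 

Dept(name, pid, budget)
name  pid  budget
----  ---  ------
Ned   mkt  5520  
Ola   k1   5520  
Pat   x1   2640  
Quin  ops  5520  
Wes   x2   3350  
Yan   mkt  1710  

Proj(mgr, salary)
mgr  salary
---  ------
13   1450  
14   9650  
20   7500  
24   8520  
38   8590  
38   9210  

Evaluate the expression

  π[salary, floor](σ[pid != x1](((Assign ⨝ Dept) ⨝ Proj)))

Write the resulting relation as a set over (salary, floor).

{(1450, 7), (8590, 6), (9210, 6)}

Assign ⋈ Dept (natural join on budget): {(2640, x2, 4, 22, Pat, x1), (2640, x3, 3, 20, Pat, x1), (3350, mkt, 6, 27, Wes, x2), (3350, mkt, 7, 22, Wes, x2), (5520, hr, 2, 15, Ned, mkt), (5520, hr, 2, 15, Ola, k1), (5520, hr, 2, 15, Quin, ops), (5520, hr, 7, 13, Ned, mkt), (5520, hr, 7, 13, Ola, k1), (5520, hr, 7, 13, Quin, ops), (5520, ops, 6, 38, Ned, mkt), (5520, ops, 6, 38, Ola, k1), (5520, ops, 6, 38, Quin, ops)}
(Assign ⨝ Dept) ⋈ Proj (natural join on mgr): {(2640, x3, 3, 20, Pat, x1, 7500), (5520, hr, 7, 13, Ned, mkt, 1450), (5520, hr, 7, 13, Ola, k1, 1450), (5520, hr, 7, 13, Quin, ops, 1450), (5520, ops, 6, 38, Ned, mkt, 8590), (5520, ops, 6, 38, Ned, mkt, 9210), (5520, ops, 6, 38, Ola, k1, 8590), (5520, ops, 6, 38, Ola, k1, 9210), (5520, ops, 6, 38, Quin, ops, 8590), (5520, ops, 6, 38, Quin, ops, 9210)}
Apply σ_{pid != x1}; surviving tuples: {(5520, hr, 7, 13, Ned, mkt, 1450), (5520, hr, 7, 13, Ola, k1, 1450), (5520, hr, 7, 13, Quin, ops, 1450), (5520, ops, 6, 38, Ned, mkt, 8590), (5520, ops, 6, 38, Ned, mkt, 9210), (5520, ops, 6, 38, Ola, k1, 8590), (5520, ops, 6, 38, Ola, k1, 9210), (5520, ops, 6, 38, Quin, ops, 8590), (5520, ops, 6, 38, Quin, ops, 9210)}
Keep only column(s) salary, floor (6 duplicate(s) eliminated): {(1450, 7), (8590, 6), (9210, 6)}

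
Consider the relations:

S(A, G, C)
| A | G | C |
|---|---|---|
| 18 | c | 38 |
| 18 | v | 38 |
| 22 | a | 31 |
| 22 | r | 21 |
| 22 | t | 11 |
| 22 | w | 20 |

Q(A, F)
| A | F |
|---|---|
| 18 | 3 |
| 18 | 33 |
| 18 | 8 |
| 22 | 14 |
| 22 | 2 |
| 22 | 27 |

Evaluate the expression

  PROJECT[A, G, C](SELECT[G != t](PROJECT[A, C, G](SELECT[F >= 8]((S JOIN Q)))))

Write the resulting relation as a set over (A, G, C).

{(18, c, 38), (18, v, 38), (22, a, 31), (22, r, 21), (22, w, 20)}

Joining S and Q on A yields {(18, c, 38, 3), (18, c, 38, 33), (18, c, 38, 8), (18, v, 38, 3), (18, v, 38, 33), (18, v, 38, 8), (22, a, 31, 14), (22, a, 31, 2), (22, a, 31, 27), (22, r, 21, 14), (22, r, 21, 2), (22, r, 21, 27), (22, t, 11, 14), (22, t, 11, 2), (22, t, 11, 27), (22, w, 20, 14), (22, w, 20, 2), (22, w, 20, 27)}.
Selection F >= 8: {(18, c, 38, 33), (18, c, 38, 8), (18, v, 38, 33), (18, v, 38, 8), (22, a, 31, 14), (22, a, 31, 27), (22, r, 21, 14), (22, r, 21, 27), (22, t, 11, 14), (22, t, 11, 27), (22, w, 20, 14), (22, w, 20, 27)}
Keep only column(s) A, C, G (6 duplicate(s) eliminated): {(18, 38, c), (18, 38, v), (22, 11, t), (22, 20, w), (22, 21, r), (22, 31, a)}
Selection G != t: {(18, 38, c), (18, 38, v), (22, 20, w), (22, 21, r), (22, 31, a)}
Keep only column(s) A, G, C: {(18, c, 38), (18, v, 38), (22, a, 31), (22, r, 21), (22, w, 20)}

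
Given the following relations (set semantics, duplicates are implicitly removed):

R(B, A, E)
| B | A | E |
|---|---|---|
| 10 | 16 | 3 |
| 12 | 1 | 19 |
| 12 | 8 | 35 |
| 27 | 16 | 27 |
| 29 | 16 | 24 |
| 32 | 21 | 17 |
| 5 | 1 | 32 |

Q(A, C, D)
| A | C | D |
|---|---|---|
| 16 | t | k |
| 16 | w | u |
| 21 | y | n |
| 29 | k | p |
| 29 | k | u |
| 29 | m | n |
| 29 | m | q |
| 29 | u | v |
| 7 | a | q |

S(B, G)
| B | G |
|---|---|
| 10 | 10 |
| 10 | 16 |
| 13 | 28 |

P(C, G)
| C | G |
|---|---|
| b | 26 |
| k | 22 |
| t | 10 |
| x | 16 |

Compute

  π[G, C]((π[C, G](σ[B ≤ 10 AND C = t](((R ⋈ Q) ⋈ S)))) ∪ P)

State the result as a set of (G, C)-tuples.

Natural join on A: {(10, 16, 3, t, k), (10, 16, 3, w, u), (27, 16, 27, t, k), (27, 16, 27, w, u), (29, 16, 24, t, k), (29, 16, 24, w, u), (32, 21, 17, y, n)}
Natural join on B: {(10, 16, 3, t, k, 10), (10, 16, 3, t, k, 16), (10, 16, 3, w, u, 10), (10, 16, 3, w, u, 16)}
Filtering on B ≤ 10 AND C = t leaves {(10, 16, 3, t, k, 10), (10, 16, 3, t, k, 16)}.
π[C, G]: project onto (C, G) → {(t, 10), (t, 16)}
Set union of the two operands is {(b, 26), (k, 22), (t, 10), (t, 16), (x, 16)}.
π[G, C]: project onto (G, C) → {(10, t), (16, t), (16, x), (22, k), (26, b)}

{(10, t), (16, t), (16, x), (22, k), (26, b)}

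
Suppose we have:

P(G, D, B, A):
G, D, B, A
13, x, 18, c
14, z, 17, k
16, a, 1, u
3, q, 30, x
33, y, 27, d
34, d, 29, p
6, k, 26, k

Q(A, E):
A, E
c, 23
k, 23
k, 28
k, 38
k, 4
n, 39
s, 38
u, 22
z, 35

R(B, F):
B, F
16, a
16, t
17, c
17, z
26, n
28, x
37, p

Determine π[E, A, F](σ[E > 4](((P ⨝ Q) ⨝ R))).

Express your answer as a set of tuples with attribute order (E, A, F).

{(23, k, c), (23, k, n), (23, k, z), (28, k, c), (28, k, n), (28, k, z), (38, k, c), (38, k, n), (38, k, z)}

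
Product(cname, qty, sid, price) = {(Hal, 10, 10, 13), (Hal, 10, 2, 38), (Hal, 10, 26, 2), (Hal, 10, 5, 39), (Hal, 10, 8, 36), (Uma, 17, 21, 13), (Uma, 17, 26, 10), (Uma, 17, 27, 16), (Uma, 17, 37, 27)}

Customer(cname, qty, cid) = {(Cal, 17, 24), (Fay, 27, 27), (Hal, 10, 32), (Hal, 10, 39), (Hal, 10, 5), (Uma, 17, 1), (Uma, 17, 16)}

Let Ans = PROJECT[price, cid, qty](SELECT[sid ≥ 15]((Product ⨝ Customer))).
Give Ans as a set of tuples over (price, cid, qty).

{(10, 1, 17), (10, 16, 17), (13, 1, 17), (13, 16, 17), (16, 1, 17), (16, 16, 17), (2, 32, 10), (2, 39, 10), (2, 5, 10), (27, 1, 17), (27, 16, 17)}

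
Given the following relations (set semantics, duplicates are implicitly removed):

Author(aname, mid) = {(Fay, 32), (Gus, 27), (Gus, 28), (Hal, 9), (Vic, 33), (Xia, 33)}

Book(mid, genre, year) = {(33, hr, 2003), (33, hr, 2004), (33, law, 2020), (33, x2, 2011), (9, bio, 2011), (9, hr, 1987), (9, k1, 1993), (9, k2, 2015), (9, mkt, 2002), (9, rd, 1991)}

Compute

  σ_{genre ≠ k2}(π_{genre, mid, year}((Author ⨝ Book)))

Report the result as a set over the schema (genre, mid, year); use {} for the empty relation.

Joining Author and Book on mid yields {(Hal, 9, bio, 2011), (Hal, 9, hr, 1987), (Hal, 9, k1, 1993), (Hal, 9, k2, 2015), (Hal, 9, mkt, 2002), (Hal, 9, rd, 1991), (Vic, 33, hr, 2003), (Vic, 33, hr, 2004), (Vic, 33, law, 2020), (Vic, 33, x2, 2011), (Xia, 33, hr, 2003), (Xia, 33, hr, 2004), (Xia, 33, law, 2020), (Xia, 33, x2, 2011)}.
π[genre, mid, year]: project onto (genre, mid, year) (4 duplicate(s) eliminated) → {(bio, 9, 2011), (hr, 33, 2003), (hr, 33, 2004), (hr, 9, 1987), (k1, 9, 1993), (k2, 9, 2015), (law, 33, 2020), (mkt, 9, 2002), (rd, 9, 1991), (x2, 33, 2011)}
Selection genre ≠ k2: {(bio, 9, 2011), (hr, 33, 2003), (hr, 33, 2004), (hr, 9, 1987), (k1, 9, 1993), (law, 33, 2020), (mkt, 9, 2002), (rd, 9, 1991), (x2, 33, 2011)}

{(bio, 9, 2011), (hr, 33, 2003), (hr, 33, 2004), (hr, 9, 1987), (k1, 9, 1993), (law, 33, 2020), (mkt, 9, 2002), (rd, 9, 1991), (x2, 33, 2011)}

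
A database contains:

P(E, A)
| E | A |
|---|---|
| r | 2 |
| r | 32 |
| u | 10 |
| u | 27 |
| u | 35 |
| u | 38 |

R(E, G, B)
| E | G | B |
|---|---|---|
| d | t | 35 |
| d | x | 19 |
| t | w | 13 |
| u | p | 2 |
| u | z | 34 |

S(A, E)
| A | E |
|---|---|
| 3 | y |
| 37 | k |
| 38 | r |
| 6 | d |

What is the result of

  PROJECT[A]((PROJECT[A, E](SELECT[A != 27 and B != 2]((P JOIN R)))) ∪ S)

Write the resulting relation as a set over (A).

Natural join on E: {(u, 10, p, 2), (u, 10, z, 34), (u, 27, p, 2), (u, 27, z, 34), (u, 35, p, 2), (u, 35, z, 34), (u, 38, p, 2), (u, 38, z, 34)}
Apply σ_{A != 27 and B != 2}; surviving tuples: {(u, 10, z, 34), (u, 35, z, 34), (u, 38, z, 34)}
π[A, E]: project onto (A, E) → {(10, u), (35, u), (38, u)}
Union: {(10, u), (35, u), (38, u)} with {(3, y), (37, k), (38, r), (6, d)} → {(10, u), (3, y), (35, u), (37, k), (38, r), (38, u), (6, d)}
π[A]: project onto (A) (1 duplicate(s) eliminated) → {10, 3, 35, 37, 38, 6}

{10, 3, 35, 37, 38, 6}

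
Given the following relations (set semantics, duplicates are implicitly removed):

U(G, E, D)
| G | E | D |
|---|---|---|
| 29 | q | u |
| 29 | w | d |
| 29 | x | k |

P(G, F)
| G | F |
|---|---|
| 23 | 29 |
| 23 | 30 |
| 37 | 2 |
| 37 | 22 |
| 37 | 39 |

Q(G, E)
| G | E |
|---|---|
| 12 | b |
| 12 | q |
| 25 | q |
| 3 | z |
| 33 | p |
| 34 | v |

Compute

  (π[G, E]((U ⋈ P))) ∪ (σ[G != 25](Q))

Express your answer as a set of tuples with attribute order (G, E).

Joining U and P on G yields {}.
Keep only column(s) G, E: {}
σ[G != 25]: keep tuples satisfying G != 25 → {(12, b), (12, q), (3, z), (33, p), (34, v)}
Taking the union: {(12, b), (12, q), (3, z), (33, p), (34, v)}

{(12, b), (12, q), (3, z), (33, p), (34, v)}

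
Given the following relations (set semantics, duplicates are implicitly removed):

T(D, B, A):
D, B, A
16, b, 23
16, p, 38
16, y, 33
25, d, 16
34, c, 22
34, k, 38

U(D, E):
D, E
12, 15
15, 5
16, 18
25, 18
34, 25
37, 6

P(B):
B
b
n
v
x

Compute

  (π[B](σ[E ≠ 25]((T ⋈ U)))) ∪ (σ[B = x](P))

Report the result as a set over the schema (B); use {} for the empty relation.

{b, d, p, x, y}

Joining T and U on D yields {(16, b, 23, 18), (16, p, 38, 18), (16, y, 33, 18), (25, d, 16, 18), (34, c, 22, 25), (34, k, 38, 25)}.
Apply σ_{E ≠ 25}; surviving tuples: {(16, b, 23, 18), (16, p, 38, 18), (16, y, 33, 18), (25, d, 16, 18)}
Projecting to B: {b, d, p, y}
Apply σ_{B = x}; surviving tuples: {x}
Taking the union: {b, d, p, x, y}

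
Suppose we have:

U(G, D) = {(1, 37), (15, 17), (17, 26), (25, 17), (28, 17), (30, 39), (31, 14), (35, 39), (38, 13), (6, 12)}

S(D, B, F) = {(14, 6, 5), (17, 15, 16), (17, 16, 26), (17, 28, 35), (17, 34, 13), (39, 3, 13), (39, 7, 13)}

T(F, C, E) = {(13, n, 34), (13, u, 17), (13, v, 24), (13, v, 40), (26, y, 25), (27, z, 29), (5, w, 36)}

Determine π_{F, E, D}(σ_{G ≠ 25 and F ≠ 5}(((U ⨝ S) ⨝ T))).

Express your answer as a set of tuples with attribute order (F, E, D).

{(13, 17, 17), (13, 17, 39), (13, 24, 17), (13, 24, 39), (13, 34, 17), (13, 34, 39), (13, 40, 17), (13, 40, 39), (26, 25, 17)}

Joining U and S on D yields {(15, 17, 15, 16), (15, 17, 16, 26), (15, 17, 28, 35), (15, 17, 34, 13), (25, 17, 15, 16), (25, 17, 16, 26), (25, 17, 28, 35), (25, 17, 34, 13), (28, 17, 15, 16), (28, 17, 16, 26), (28, 17, 28, 35), (28, 17, 34, 13), (30, 39, 3, 13), (30, 39, 7, 13), (31, 14, 6, 5), (35, 39, 3, 13), (35, 39, 7, 13)}.
Joining (U ⨝ S) and T on F yields {(15, 17, 16, 26, y, 25), (15, 17, 34, 13, n, 34), (15, 17, 34, 13, u, 17), (15, 17, 34, 13, v, 24), (15, 17, 34, 13, v, 40), (25, 17, 16, 26, y, 25), (25, 17, 34, 13, n, 34), (25, 17, 34, 13, u, 17), (25, 17, 34, 13, v, 24), (25, 17, 34, 13, v, 40), (28, 17, 16, 26, y, 25), (28, 17, 34, 13, n, 34), (28, 17, 34, 13, u, 17), (28, 17, 34, 13, v, 24), (28, 17, 34, 13, v, 40), (30, 39, 3, 13, n, 34), (30, 39, 3, 13, u, 17), (30, 39, 3, 13, v, 24), (30, 39, 3, 13, v, 40), (30, 39, 7, 13, n, 34), (30, 39, 7, 13, u, 17), (30, 39, 7, 13, v, 24), (30, 39, 7, 13, v, 40), (31, 14, 6, 5, w, 36), (35, 39, 3, 13, n, 34), (35, 39, 3, 13, u, 17), (35, 39, 3, 13, v, 24), (35, 39, 3, 13, v, 40), (35, 39, 7, 13, n, 34), (35, 39, 7, 13, u, 17), (35, 39, 7, 13, v, 24), (35, 39, 7, 13, v, 40)}.
σ[G ≠ 25 and F ≠ 5]: keep tuples satisfying G ≠ 25 and F ≠ 5 → {(15, 17, 16, 26, y, 25), (15, 17, 34, 13, n, 34), (15, 17, 34, 13, u, 17), (15, 17, 34, 13, v, 24), (15, 17, 34, 13, v, 40), (28, 17, 16, 26, y, 25), (28, 17, 34, 13, n, 34), (28, 17, 34, 13, u, 17), (28, 17, 34, 13, v, 24), (28, 17, 34, 13, v, 40), (30, 39, 3, 13, n, 34), (30, 39, 3, 13, u, 17), (30, 39, 3, 13, v, 24), (30, 39, 3, 13, v, 40), (30, 39, 7, 13, n, 34), (30, 39, 7, 13, u, 17), (30, 39, 7, 13, v, 24), (30, 39, 7, 13, v, 40), (35, 39, 3, 13, n, 34), (35, 39, 3, 13, u, 17), (35, 39, 3, 13, v, 24), (35, 39, 3, 13, v, 40), (35, 39, 7, 13, n, 34), (35, 39, 7, 13, u, 17), (35, 39, 7, 13, v, 24), (35, 39, 7, 13, v, 40)}
π[F, E, D]: project onto (F, E, D) (17 duplicate(s) eliminated) → {(13, 17, 17), (13, 17, 39), (13, 24, 17), (13, 24, 39), (13, 34, 17), (13, 34, 39), (13, 40, 17), (13, 40, 39), (26, 25, 17)}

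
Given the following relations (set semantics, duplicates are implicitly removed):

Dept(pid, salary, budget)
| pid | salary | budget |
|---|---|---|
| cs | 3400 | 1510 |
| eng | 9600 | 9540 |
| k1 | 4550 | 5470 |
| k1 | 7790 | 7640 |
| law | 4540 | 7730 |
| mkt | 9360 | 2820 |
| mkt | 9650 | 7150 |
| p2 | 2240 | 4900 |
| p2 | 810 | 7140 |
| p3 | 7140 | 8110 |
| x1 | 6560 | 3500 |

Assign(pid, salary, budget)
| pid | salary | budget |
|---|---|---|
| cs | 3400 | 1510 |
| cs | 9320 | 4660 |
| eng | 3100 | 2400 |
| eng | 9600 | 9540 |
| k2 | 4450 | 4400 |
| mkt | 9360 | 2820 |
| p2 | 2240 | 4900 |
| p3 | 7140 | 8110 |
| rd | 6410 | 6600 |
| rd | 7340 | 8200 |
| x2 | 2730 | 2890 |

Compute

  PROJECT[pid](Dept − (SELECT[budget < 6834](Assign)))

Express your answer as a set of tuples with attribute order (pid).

{eng, k1, law, mkt, p2, p3, x1}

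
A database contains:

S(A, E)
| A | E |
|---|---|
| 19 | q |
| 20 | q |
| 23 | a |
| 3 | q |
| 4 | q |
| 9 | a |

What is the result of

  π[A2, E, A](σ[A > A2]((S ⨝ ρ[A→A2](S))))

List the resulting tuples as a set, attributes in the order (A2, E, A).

{(19, q, 20), (3, q, 19), (3, q, 20), (3, q, 4), (4, q, 19), (4, q, 20), (9, a, 23)}

ρ[A→A2]: schema becomes (A2, E); tuples unchanged.
S ⋈ ρ[A→A2](S) (natural join on E): {(19, q, 19), (19, q, 20), (19, q, 3), (19, q, 4), (20, q, 19), (20, q, 20), (20, q, 3), (20, q, 4), (23, a, 23), (23, a, 9), (3, q, 19), (3, q, 20), (3, q, 3), (3, q, 4), (4, q, 19), (4, q, 20), (4, q, 3), (4, q, 4), (9, a, 23), (9, a, 9)}
Filtering on A > A2 leaves {(19, q, 3), (19, q, 4), (20, q, 19), (20, q, 3), (20, q, 4), (23, a, 9), (4, q, 3)}.
π[A2, E, A]: project onto (A2, E, A) → {(19, q, 20), (3, q, 19), (3, q, 20), (3, q, 4), (4, q, 19), (4, q, 20), (9, a, 23)}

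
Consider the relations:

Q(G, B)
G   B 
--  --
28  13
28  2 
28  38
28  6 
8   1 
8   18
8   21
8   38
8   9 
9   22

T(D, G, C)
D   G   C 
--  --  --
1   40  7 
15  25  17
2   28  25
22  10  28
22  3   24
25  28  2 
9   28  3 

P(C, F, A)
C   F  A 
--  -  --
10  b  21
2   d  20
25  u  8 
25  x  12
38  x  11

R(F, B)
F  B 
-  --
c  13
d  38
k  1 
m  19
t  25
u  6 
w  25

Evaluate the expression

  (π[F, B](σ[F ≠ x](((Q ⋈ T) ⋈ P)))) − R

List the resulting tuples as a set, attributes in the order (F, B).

{(d, 13), (d, 2), (d, 6), (u, 13), (u, 2), (u, 38)}

Natural join on G: {(28, 13, 2, 25), (28, 13, 25, 2), (28, 13, 9, 3), (28, 2, 2, 25), (28, 2, 25, 2), (28, 2, 9, 3), (28, 38, 2, 25), (28, 38, 25, 2), (28, 38, 9, 3), (28, 6, 2, 25), (28, 6, 25, 2), (28, 6, 9, 3)}
Natural join on C: {(28, 13, 2, 25, u, 8), (28, 13, 2, 25, x, 12), (28, 13, 25, 2, d, 20), (28, 2, 2, 25, u, 8), (28, 2, 2, 25, x, 12), (28, 2, 25, 2, d, 20), (28, 38, 2, 25, u, 8), (28, 38, 2, 25, x, 12), (28, 38, 25, 2, d, 20), (28, 6, 2, 25, u, 8), (28, 6, 2, 25, x, 12), (28, 6, 25, 2, d, 20)}
Filtering on F ≠ x leaves {(28, 13, 2, 25, u, 8), (28, 13, 25, 2, d, 20), (28, 2, 2, 25, u, 8), (28, 2, 25, 2, d, 20), (28, 38, 2, 25, u, 8), (28, 38, 25, 2, d, 20), (28, 6, 2, 25, u, 8), (28, 6, 25, 2, d, 20)}.
Projecting to F, B: {(d, 13), (d, 2), (d, 38), (d, 6), (u, 13), (u, 2), (u, 38), (u, 6)}
Taking the difference: {(d, 13), (d, 2), (d, 6), (u, 13), (u, 2), (u, 38)}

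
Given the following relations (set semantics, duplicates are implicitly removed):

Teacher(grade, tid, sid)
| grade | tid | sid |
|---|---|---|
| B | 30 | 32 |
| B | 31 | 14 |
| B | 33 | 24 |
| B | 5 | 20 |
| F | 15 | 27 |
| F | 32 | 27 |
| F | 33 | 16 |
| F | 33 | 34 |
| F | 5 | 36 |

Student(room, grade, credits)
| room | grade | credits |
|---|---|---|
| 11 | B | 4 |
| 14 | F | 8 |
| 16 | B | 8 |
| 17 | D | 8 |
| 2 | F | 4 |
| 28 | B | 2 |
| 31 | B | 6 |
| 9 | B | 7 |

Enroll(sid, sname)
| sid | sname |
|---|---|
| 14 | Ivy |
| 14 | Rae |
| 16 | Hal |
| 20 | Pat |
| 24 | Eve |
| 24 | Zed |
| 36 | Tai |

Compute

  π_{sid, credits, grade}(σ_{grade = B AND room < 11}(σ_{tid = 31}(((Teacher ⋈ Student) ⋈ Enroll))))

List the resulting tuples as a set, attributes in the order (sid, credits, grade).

Teacher ⋈ Student (natural join on grade): {(B, 30, 32, 11, 4), (B, 30, 32, 16, 8), (B, 30, 32, 28, 2), (B, 30, 32, 31, 6), (B, 30, 32, 9, 7), (B, 31, 14, 11, 4), (B, 31, 14, 16, 8), (B, 31, 14, 28, 2), (B, 31, 14, 31, 6), (B, 31, 14, 9, 7), (B, 33, 24, 11, 4), (B, 33, 24, 16, 8), (B, 33, 24, 28, 2), (B, 33, 24, 31, 6), (B, 33, 24, 9, 7), (B, 5, 20, 11, 4), (B, 5, 20, 16, 8), (B, 5, 20, 28, 2), (B, 5, 20, 31, 6), (B, 5, 20, 9, 7), (F, 15, 27, 14, 8), (F, 15, 27, 2, 4), (F, 32, 27, 14, 8), (F, 32, 27, 2, 4), (F, 33, 16, 14, 8), (F, 33, 16, 2, 4), (F, 33, 34, 14, 8), (F, 33, 34, 2, 4), (F, 5, 36, 14, 8), (F, 5, 36, 2, 4)}
(Teacher ⋈ Student) ⋈ Enroll (natural join on sid): {(B, 31, 14, 11, 4, Ivy), (B, 31, 14, 11, 4, Rae), (B, 31, 14, 16, 8, Ivy), (B, 31, 14, 16, 8, Rae), (B, 31, 14, 28, 2, Ivy), (B, 31, 14, 28, 2, Rae), (B, 31, 14, 31, 6, Ivy), (B, 31, 14, 31, 6, Rae), (B, 31, 14, 9, 7, Ivy), (B, 31, 14, 9, 7, Rae), (B, 33, 24, 11, 4, Eve), (B, 33, 24, 11, 4, Zed), (B, 33, 24, 16, 8, Eve), (B, 33, 24, 16, 8, Zed), (B, 33, 24, 28, 2, Eve), (B, 33, 24, 28, 2, Zed), (B, 33, 24, 31, 6, Eve), (B, 33, 24, 31, 6, Zed), (B, 33, 24, 9, 7, Eve), (B, 33, 24, 9, 7, Zed), (B, 5, 20, 11, 4, Pat), (B, 5, 20, 16, 8, Pat), (B, 5, 20, 28, 2, Pat), (B, 5, 20, 31, 6, Pat), (B, 5, 20, 9, 7, Pat), (F, 33, 16, 14, 8, Hal), (F, 33, 16, 2, 4, Hal), (F, 5, 36, 14, 8, Tai), (F, 5, 36, 2, 4, Tai)}
σ[tid = 31]: keep tuples satisfying tid = 31 → {(B, 31, 14, 11, 4, Ivy), (B, 31, 14, 11, 4, Rae), (B, 31, 14, 16, 8, Ivy), (B, 31, 14, 16, 8, Rae), (B, 31, 14, 28, 2, Ivy), (B, 31, 14, 28, 2, Rae), (B, 31, 14, 31, 6, Ivy), (B, 31, 14, 31, 6, Rae), (B, 31, 14, 9, 7, Ivy), (B, 31, 14, 9, 7, Rae)}
σ[grade = B AND room < 11]: keep tuples satisfying grade = B AND room < 11 → {(B, 31, 14, 9, 7, Ivy), (B, 31, 14, 9, 7, Rae)}
Projecting to sid, credits, grade (1 duplicate(s) eliminated): {(14, 7, B)}

{(14, 7, B)}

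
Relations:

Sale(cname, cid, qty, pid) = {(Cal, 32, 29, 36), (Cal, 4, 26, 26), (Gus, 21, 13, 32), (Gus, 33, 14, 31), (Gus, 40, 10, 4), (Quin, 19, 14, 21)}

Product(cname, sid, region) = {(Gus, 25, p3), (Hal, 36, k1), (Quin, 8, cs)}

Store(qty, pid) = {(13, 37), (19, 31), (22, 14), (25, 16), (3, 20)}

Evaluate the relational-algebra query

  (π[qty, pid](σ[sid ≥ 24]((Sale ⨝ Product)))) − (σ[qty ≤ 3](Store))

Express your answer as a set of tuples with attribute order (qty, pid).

Sale ⋈ Product (natural join on cname): {(Gus, 21, 13, 32, 25, p3), (Gus, 33, 14, 31, 25, p3), (Gus, 40, 10, 4, 25, p3), (Quin, 19, 14, 21, 8, cs)}
Selection sid ≥ 24: {(Gus, 21, 13, 32, 25, p3), (Gus, 33, 14, 31, 25, p3), (Gus, 40, 10, 4, 25, p3)}
π_{qty, pid} gives {(10, 4), (13, 32), (14, 31)}.
Selection qty ≤ 3: {(3, 20)}
Set difference of the two operands is {(10, 4), (13, 32), (14, 31)}.

{(10, 4), (13, 32), (14, 31)}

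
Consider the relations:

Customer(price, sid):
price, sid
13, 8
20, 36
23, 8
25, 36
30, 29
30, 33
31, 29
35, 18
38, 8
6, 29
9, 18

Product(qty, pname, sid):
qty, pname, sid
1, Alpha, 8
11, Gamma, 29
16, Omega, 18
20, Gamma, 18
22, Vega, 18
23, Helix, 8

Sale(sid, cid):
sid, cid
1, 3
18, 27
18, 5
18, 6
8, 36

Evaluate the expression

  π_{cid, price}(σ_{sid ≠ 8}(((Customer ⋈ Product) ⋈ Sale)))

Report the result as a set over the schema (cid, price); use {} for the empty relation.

Customer ⋈ Product (natural join on sid): {(13, 8, 1, Alpha), (13, 8, 23, Helix), (23, 8, 1, Alpha), (23, 8, 23, Helix), (30, 29, 11, Gamma), (31, 29, 11, Gamma), (35, 18, 16, Omega), (35, 18, 20, Gamma), (35, 18, 22, Vega), (38, 8, 1, Alpha), (38, 8, 23, Helix), (6, 29, 11, Gamma), (9, 18, 16, Omega), (9, 18, 20, Gamma), (9, 18, 22, Vega)}
(Customer ⋈ Product) ⋈ Sale (natural join on sid): {(13, 8, 1, Alpha, 36), (13, 8, 23, Helix, 36), (23, 8, 1, Alpha, 36), (23, 8, 23, Helix, 36), (35, 18, 16, Omega, 27), (35, 18, 16, Omega, 5), (35, 18, 16, Omega, 6), (35, 18, 20, Gamma, 27), (35, 18, 20, Gamma, 5), (35, 18, 20, Gamma, 6), (35, 18, 22, Vega, 27), (35, 18, 22, Vega, 5), (35, 18, 22, Vega, 6), (38, 8, 1, Alpha, 36), (38, 8, 23, Helix, 36), (9, 18, 16, Omega, 27), (9, 18, 16, Omega, 5), (9, 18, 16, Omega, 6), (9, 18, 20, Gamma, 27), (9, 18, 20, Gamma, 5), (9, 18, 20, Gamma, 6), (9, 18, 22, Vega, 27), (9, 18, 22, Vega, 5), (9, 18, 22, Vega, 6)}
Selection sid ≠ 8: {(35, 18, 16, Omega, 27), (35, 18, 16, Omega, 5), (35, 18, 16, Omega, 6), (35, 18, 20, Gamma, 27), (35, 18, 20, Gamma, 5), (35, 18, 20, Gamma, 6), (35, 18, 22, Vega, 27), (35, 18, 22, Vega, 5), (35, 18, 22, Vega, 6), (9, 18, 16, Omega, 27), (9, 18, 16, Omega, 5), (9, 18, 16, Omega, 6), (9, 18, 20, Gamma, 27), (9, 18, 20, Gamma, 5), (9, 18, 20, Gamma, 6), (9, 18, 22, Vega, 27), (9, 18, 22, Vega, 5), (9, 18, 22, Vega, 6)}
Projecting to cid, price (12 duplicate(s) eliminated): {(27, 35), (27, 9), (5, 35), (5, 9), (6, 35), (6, 9)}

{(27, 35), (27, 9), (5, 35), (5, 9), (6, 35), (6, 9)}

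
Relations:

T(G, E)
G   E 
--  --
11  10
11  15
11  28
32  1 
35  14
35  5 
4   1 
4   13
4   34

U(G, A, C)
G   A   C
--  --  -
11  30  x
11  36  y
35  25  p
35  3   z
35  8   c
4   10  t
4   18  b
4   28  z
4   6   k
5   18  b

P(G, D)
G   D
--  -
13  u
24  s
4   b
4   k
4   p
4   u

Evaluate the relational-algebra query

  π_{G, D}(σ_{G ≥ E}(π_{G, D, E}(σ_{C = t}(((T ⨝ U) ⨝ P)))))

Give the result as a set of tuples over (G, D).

{(4, b), (4, k), (4, p), (4, u)}

Natural join on G: {(11, 10, 30, x), (11, 10, 36, y), (11, 15, 30, x), (11, 15, 36, y), (11, 28, 30, x), (11, 28, 36, y), (35, 14, 25, p), (35, 14, 3, z), (35, 14, 8, c), (35, 5, 25, p), (35, 5, 3, z), (35, 5, 8, c), (4, 1, 10, t), (4, 1, 18, b), (4, 1, 28, z), (4, 1, 6, k), (4, 13, 10, t), (4, 13, 18, b), (4, 13, 28, z), (4, 13, 6, k), (4, 34, 10, t), (4, 34, 18, b), (4, 34, 28, z), (4, 34, 6, k)}
Natural join on G: {(4, 1, 10, t, b), (4, 1, 10, t, k), (4, 1, 10, t, p), (4, 1, 10, t, u), (4, 1, 18, b, b), (4, 1, 18, b, k), (4, 1, 18, b, p), (4, 1, 18, b, u), (4, 1, 28, z, b), (4, 1, 28, z, k), (4, 1, 28, z, p), (4, 1, 28, z, u), (4, 1, 6, k, b), (4, 1, 6, k, k), (4, 1, 6, k, p), (4, 1, 6, k, u), (4, 13, 10, t, b), (4, 13, 10, t, k), (4, 13, 10, t, p), (4, 13, 10, t, u), (4, 13, 18, b, b), (4, 13, 18, b, k), (4, 13, 18, b, p), (4, 13, 18, b, u), (4, 13, 28, z, b), (4, 13, 28, z, k), (4, 13, 28, z, p), (4, 13, 28, z, u), (4, 13, 6, k, b), (4, 13, 6, k, k), (4, 13, 6, k, p), (4, 13, 6, k, u), (4, 34, 10, t, b), (4, 34, 10, t, k), (4, 34, 10, t, p), (4, 34, 10, t, u), (4, 34, 18, b, b), (4, 34, 18, b, k), (4, 34, 18, b, p), (4, 34, 18, b, u), (4, 34, 28, z, b), (4, 34, 28, z, k), (4, 34, 28, z, p), (4, 34, 28, z, u), (4, 34, 6, k, b), (4, 34, 6, k, k), (4, 34, 6, k, p), (4, 34, 6, k, u)}
σ[C = t]: keep tuples satisfying C = t → {(4, 1, 10, t, b), (4, 1, 10, t, k), (4, 1, 10, t, p), (4, 1, 10, t, u), (4, 13, 10, t, b), (4, 13, 10, t, k), (4, 13, 10, t, p), (4, 13, 10, t, u), (4, 34, 10, t, b), (4, 34, 10, t, k), (4, 34, 10, t, p), (4, 34, 10, t, u)}
π[G, D, E]: project onto (G, D, E) → {(4, b, 1), (4, b, 13), (4, b, 34), (4, k, 1), (4, k, 13), (4, k, 34), (4, p, 1), (4, p, 13), (4, p, 34), (4, u, 1), (4, u, 13), (4, u, 34)}
σ[G ≥ E]: keep tuples satisfying G ≥ E → {(4, b, 1), (4, k, 1), (4, p, 1), (4, u, 1)}
π[G, D]: project onto (G, D) → {(4, b), (4, k), (4, p), (4, u)}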